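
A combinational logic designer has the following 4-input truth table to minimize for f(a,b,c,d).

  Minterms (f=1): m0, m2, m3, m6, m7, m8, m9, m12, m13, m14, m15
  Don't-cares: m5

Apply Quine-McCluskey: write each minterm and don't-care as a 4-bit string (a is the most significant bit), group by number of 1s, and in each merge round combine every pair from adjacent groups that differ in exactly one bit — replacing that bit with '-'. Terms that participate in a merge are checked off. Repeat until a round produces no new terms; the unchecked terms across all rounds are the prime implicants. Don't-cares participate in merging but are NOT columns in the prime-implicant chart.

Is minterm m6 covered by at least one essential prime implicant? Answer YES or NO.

[col 0] 0000*, 0010*, 0011*, 0101*, 0110*, 0111*, 1000*, 1001*, 1100*, 1101*, 1110*, 1111*
[col 1] -000, -101*, -110*, -111*, 0-10*, 0-11*, 00-0, 001-*, 01-1*, 011-*, 1-00*, 1-01*, 100-*, 11-0*, 11-1*, 110-*, 111-*
[col 2] -1-1, -11-, 0-1-, 1-0-, 11--
Prime implicants: -000, -1-1, -11-, 0-1-, 00-0, 1-0-, 11--
PI chart (minterm → PIs covering it):
  0 | -000,00-0
  2 | 0-1-,00-0
  3 | 0-1-  (sole → essential)
  6 | -11-,0-1-
  7 | -1-1,-11-,0-1-
  8 | -000,1-0-
  9 | 1-0-  (sole → essential)
  12 | 1-0-,11--
  13 | -1-1,1-0-,11--
  14 | -11-,11--
  15 | -1-1,-11-,11--
Essential prime implicants: 0-1-, 1-0-

YES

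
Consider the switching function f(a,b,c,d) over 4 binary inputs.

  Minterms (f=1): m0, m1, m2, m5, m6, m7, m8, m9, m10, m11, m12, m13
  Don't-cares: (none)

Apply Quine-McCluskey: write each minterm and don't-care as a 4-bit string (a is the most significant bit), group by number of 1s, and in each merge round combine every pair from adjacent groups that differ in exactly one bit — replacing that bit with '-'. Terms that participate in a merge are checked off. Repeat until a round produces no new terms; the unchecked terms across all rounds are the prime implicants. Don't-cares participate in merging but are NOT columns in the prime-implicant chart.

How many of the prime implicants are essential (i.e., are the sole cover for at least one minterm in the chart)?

size-2^0 implicants → 0000(✓)  0001(✓)  0010(✓)  0101(✓)  0110(✓)  0111(✓)  1000(✓)  1001(✓)  1010(✓)  1011(✓)  1100(✓)  1101(✓)
size-2^1 implicants → -000(✓)  -001(✓)  -010(✓)  -101(✓)  0-01(✓)  0-10  00-0(✓)  000-(✓)  01-1  011-  1-00(✓)  1-01(✓)  10-0(✓)  10-1(✓)  100-(✓)  101-(✓)  110-(✓)
size-2^2 implicants → --01  -0-0  -00-  1-0-  10--
Unchecked terms (primes): --01, -0-0, -00-, 0-10, 01-1, 011-, 1-0-, 10--
Minterm coverage:
  m0 ⊆ -0-0,-00-
  m1 ⊆ --01,-00-
  m2 ⊆ -0-0,0-10
  m5 ⊆ --01,01-1
  m6 ⊆ 0-10,011-
  m7 ⊆ 01-1,011-
  m8 ⊆ -0-0,-00-,1-0-,10--
  m9 ⊆ --01,-00-,1-0-,10--
  m10 ⊆ -0-0,10--
  m11 ⊆ 10-- [E]
  m12 ⊆ 1-0- [E]
  m13 ⊆ --01,1-0-
E = {1-0-, 10--}

2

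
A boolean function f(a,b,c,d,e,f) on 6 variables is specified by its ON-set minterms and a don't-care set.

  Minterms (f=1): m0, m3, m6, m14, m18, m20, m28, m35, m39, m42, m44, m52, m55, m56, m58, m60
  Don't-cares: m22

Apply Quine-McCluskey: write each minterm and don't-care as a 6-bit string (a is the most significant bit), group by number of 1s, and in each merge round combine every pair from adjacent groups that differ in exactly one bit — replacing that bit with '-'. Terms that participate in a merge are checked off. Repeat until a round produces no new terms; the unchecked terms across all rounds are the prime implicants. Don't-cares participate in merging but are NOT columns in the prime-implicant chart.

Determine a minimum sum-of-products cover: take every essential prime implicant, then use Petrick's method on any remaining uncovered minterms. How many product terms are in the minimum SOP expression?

9

Round 0: 000000 000011✓ 000110✓ 001110✓ 010010✓ 010100✓ 010110✓ 011100✓ 100011✓ 100111✓ 101010✓ 101100✓ 110100✓ 110111✓ 111000✓ 111010✓ 111100✓
Round 1: -00011 -10100✓ -11100✓ 0-0110 00-110 01-100✓ 010-10 0101-0 1-0111 1-1010 1-1100 100-11 11-100✓ 111-00 1110-0
Round 2: -1-100
PIs = {-00011, -1-100, 0-0110, 00-110, 000000, 010-10, 0101-0, 1-0111, 1-1010, 1-1100, 100-11, 111-00, 1110-0}
Coverage chart:
  m0: 000000 ←essential
  m3: -00011 ←essential
  m6: 0-0110,00-110
  m14: 00-110 ←essential
  m18: 010-10 ←essential
  m20: -1-100,0101-0
  m28: -1-100 ←essential
  m35: -00011,100-11
  m39: 1-0111,100-11
  m42: 1-1010 ←essential
  m44: 1-1100 ←essential
  m52: -1-100 ←essential
  m55: 1-0111 ←essential
  m56: 111-00,1110-0
  m58: 1-1010,1110-0
  m60: -1-100,1-1100,111-00
Essential: -00011, -1-100, 00-110, 000000, 010-10, 1-0111, 1-1010, 1-1100
Petrick residual → 111-00
Min cover (9 terms): b'c'd'ef + bde'f' + a'b'def' + a'b'c'd'e'f' + a'bc'ef' + ac'def + acd'ef' + acde'f' + abce'f'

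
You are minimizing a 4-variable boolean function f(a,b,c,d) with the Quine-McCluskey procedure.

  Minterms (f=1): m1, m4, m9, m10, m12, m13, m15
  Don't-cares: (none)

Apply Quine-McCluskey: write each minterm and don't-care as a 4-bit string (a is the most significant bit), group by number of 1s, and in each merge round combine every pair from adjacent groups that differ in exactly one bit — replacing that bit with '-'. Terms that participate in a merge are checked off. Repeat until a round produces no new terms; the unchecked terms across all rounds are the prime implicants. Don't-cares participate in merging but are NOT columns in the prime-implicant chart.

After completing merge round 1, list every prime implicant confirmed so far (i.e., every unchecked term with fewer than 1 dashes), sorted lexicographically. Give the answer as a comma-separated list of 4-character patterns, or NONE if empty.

size-2^0 implicants → 0001(✓)  0100(✓)  1001(✓)  1010  1100(✓)  1101(✓)  1111(✓)
size-2^1 implicants → -001  -100  1-01  11-1  110-
Unchecked terms (primes): -001, -100, 1-01, 1010, 11-1, 110-

1010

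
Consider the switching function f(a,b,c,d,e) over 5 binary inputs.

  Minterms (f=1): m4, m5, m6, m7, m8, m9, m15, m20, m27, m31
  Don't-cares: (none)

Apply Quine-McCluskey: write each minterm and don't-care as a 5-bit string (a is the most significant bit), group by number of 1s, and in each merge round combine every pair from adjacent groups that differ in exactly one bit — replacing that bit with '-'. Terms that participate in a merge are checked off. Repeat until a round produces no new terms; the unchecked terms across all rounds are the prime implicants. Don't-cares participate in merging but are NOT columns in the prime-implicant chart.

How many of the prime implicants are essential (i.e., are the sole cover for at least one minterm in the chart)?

[col 0] 00100*, 00101*, 00110*, 00111*, 01000*, 01001*, 01111*, 10100*, 11011*, 11111*
[col 1] -0100, -1111, 0-111, 001-0*, 001-1*, 0010-*, 0011-*, 0100-, 11-11
[col 2] 001--
Prime implicants: -0100, -1111, 0-111, 001--, 0100-, 11-11
PI chart (minterm → PIs covering it):
  4 | -0100,001--
  5 | 001--  (sole → essential)
  6 | 001--  (sole → essential)
  7 | 0-111,001--
  8 | 0100-  (sole → essential)
  9 | 0100-  (sole → essential)
  15 | -1111,0-111
  20 | -0100  (sole → essential)
  27 | 11-11  (sole → essential)
  31 | -1111,11-11
Essential prime implicants: -0100, 001--, 0100-, 11-11

4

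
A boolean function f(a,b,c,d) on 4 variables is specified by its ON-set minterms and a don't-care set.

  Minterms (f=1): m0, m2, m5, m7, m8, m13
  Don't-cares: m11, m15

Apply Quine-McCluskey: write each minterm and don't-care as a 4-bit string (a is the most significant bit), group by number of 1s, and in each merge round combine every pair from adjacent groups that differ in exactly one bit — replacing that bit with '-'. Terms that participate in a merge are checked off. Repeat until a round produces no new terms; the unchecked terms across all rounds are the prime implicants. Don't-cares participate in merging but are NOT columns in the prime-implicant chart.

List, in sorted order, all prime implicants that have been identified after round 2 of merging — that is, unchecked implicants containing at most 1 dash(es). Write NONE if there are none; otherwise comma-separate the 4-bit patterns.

[col 0] 0000*, 0010*, 0101*, 0111*, 1000*, 1011*, 1101*, 1111*
[col 1] -000, -101*, -111*, 00-0, 01-1*, 1-11, 11-1*
[col 2] -1-1
Prime implicants: -000, -1-1, 00-0, 1-11

-000, 00-0, 1-11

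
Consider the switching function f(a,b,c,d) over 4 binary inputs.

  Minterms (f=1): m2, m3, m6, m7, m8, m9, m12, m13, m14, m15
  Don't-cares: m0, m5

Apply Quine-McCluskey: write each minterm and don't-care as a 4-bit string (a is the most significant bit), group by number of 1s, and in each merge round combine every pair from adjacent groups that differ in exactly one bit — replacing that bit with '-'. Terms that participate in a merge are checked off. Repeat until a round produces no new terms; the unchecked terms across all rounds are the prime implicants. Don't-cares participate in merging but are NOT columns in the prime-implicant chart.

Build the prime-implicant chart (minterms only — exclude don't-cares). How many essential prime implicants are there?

2

[col 0] 0000*, 0010*, 0011*, 0101*, 0110*, 0111*, 1000*, 1001*, 1100*, 1101*, 1110*, 1111*
[col 1] -000, -101*, -110*, -111*, 0-10*, 0-11*, 00-0, 001-*, 01-1*, 011-*, 1-00*, 1-01*, 100-*, 11-0*, 11-1*, 110-*, 111-*
[col 2] -1-1, -11-, 0-1-, 1-0-, 11--
Prime implicants: -000, -1-1, -11-, 0-1-, 00-0, 1-0-, 11--
PI chart (minterm → PIs covering it):
  2 | 0-1-,00-0
  3 | 0-1-  (sole → essential)
  6 | -11-,0-1-
  7 | -1-1,-11-,0-1-
  8 | -000,1-0-
  9 | 1-0-  (sole → essential)
  12 | 1-0-,11--
  13 | -1-1,1-0-,11--
  14 | -11-,11--
  15 | -1-1,-11-,11--
Essential prime implicants: 0-1-, 1-0-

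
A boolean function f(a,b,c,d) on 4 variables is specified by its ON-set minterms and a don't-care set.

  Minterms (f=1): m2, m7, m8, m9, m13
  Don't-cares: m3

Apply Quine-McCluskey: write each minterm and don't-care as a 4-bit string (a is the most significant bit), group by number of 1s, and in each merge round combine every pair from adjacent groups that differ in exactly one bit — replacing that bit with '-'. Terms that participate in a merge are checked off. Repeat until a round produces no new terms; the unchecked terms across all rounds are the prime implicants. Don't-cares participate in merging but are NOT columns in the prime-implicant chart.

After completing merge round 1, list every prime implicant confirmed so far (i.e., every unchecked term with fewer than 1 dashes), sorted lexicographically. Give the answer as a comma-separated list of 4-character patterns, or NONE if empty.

Round 0: 0010✓ 0011✓ 0111✓ 1000✓ 1001✓ 1101✓
Round 1: 0-11 001- 1-01 100-
PIs = {0-11, 001-, 1-01, 100-}

NONE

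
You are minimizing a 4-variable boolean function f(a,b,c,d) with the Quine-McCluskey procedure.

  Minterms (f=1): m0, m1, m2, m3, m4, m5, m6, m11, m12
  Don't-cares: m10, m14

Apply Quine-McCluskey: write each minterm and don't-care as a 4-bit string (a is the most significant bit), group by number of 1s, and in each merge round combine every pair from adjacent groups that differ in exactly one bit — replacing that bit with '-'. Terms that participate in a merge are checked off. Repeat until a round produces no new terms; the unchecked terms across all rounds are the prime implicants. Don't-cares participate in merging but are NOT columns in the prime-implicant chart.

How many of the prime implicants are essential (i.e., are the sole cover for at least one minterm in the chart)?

3

[col 0] 0000*, 0001*, 0010*, 0011*, 0100*, 0101*, 0110*, 1010*, 1011*, 1100*, 1110*
[col 1] -010*, -011*, -100*, -110*, 0-00*, 0-01*, 0-10*, 00-0*, 00-1*, 000-*, 001-*, 01-0*, 010-*, 1-10*, 101-*, 11-0*
[col 2] --10, -01-, -1-0, 0--0, 0-0-, 00--
Prime implicants: --10, -01-, -1-0, 0--0, 0-0-, 00--
PI chart (minterm → PIs covering it):
  0 | 0--0,0-0-,00--
  1 | 0-0-,00--
  2 | --10,-01-,0--0,00--
  3 | -01-,00--
  4 | -1-0,0--0,0-0-
  5 | 0-0-  (sole → essential)
  6 | --10,-1-0,0--0
  11 | -01-  (sole → essential)
  12 | -1-0  (sole → essential)
Essential prime implicants: -01-, -1-0, 0-0-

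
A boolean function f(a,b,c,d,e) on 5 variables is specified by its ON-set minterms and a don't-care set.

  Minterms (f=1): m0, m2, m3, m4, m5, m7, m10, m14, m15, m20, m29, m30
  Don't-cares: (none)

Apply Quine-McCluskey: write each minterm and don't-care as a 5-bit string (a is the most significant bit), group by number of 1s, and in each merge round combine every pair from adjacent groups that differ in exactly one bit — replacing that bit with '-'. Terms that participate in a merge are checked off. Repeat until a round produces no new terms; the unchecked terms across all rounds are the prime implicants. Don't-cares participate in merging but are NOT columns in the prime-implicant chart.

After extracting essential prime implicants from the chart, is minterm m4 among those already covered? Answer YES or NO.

YES

Round 0: 00000✓ 00010✓ 00011✓ 00100✓ 00101✓ 00111✓ 01010✓ 01110✓ 01111✓ 10100✓ 11101 11110✓
Round 1: -0100 -1110 0-010 0-111 00-00 00-11 000-0 0001- 001-1 0010- 01-10 0111-
PIs = {-0100, -1110, 0-010, 0-111, 00-00, 00-11, 000-0, 0001-, 001-1, 0010-, 01-10, 0111-, 11101}
Coverage chart:
  m0: 00-00,000-0
  m2: 0-010,000-0,0001-
  m3: 00-11,0001-
  m4: -0100,00-00,0010-
  m5: 001-1,0010-
  m7: 0-111,00-11,001-1
  m10: 0-010,01-10
  m14: -1110,01-10,0111-
  m15: 0-111,0111-
  m20: -0100 ←essential
  m29: 11101 ←essential
  m30: -1110 ←essential
Essential: -0100, -1110, 11101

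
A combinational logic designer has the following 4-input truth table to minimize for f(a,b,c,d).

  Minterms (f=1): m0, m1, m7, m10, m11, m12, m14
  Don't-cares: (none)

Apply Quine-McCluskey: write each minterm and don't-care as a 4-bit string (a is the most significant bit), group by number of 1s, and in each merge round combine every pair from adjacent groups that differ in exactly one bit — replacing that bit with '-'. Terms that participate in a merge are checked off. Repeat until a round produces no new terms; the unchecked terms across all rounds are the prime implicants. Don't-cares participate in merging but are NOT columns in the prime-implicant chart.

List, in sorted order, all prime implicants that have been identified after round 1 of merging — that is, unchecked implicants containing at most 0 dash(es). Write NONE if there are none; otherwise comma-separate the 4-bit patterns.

Round 0: 0000✓ 0001✓ 0111 1010✓ 1011✓ 1100✓ 1110✓
Round 1: 000- 1-10 101- 11-0
PIs = {000-, 0111, 1-10, 101-, 11-0}

0111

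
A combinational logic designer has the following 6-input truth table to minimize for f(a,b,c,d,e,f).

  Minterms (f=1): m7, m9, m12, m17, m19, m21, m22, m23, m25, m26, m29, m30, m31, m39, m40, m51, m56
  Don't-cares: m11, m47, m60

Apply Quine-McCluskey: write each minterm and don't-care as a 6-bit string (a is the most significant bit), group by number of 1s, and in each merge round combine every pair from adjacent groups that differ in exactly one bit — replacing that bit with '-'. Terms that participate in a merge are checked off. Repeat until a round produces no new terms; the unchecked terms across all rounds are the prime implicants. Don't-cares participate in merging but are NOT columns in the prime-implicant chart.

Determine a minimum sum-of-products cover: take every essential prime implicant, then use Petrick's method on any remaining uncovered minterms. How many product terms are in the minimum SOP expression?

8

Round 0: 000111✓ 001001✓ 001011✓ 001100 010001✓ 010011✓ 010101✓ 010110✓ 010111✓ 011001✓ 011010✓ 011101✓ 011110✓ 011111✓ 100111✓ 101000✓ 101111✓ 110011✓ 111000✓ 111100✓
Round 1: -00111 -10011 0-0111 0-1001 0010-1 01-001✓ 01-101✓ 01-110✓ 01-111✓ 010-01✓ 010-11✓ 0100-1✓ 0101-1✓ 01011-✓ 011-01✓ 011-10 0111-1✓ 01111-✓ 1-1000 10-111 111-00
Round 2: 01--01 01-1-1 01-11- 010--1
PIs = {-00111, -10011, 0-0111, 0-1001, 0010-1, 001100, 01--01, 01-1-1, 01-11-, 010--1, 011-10, 1-1000, 10-111, 111-00}
Coverage chart:
  m7: -00111,0-0111
  m9: 0-1001,0010-1
  m12: 001100 ←essential
  m17: 01--01,010--1
  m19: -10011,010--1
  m21: 01--01,01-1-1,010--1
  m22: 01-11- ←essential
  m23: 0-0111,01-1-1,01-11-,010--1
  m25: 0-1001,01--01
  m26: 011-10 ←essential
  m29: 01--01,01-1-1
  m30: 01-11-,011-10
  m31: 01-1-1,01-11-
  m39: -00111,10-111
  m40: 1-1000 ←essential
  m51: -10011 ←essential
  m56: 1-1000,111-00
Essential: -10011, 001100, 01-11-, 011-10, 1-1000
Petrick residual → -00111, 0-1001, 01--01
Min cover (8 terms): b'c'def + bc'd'ef + a'cd'e'f + a'b'cde'f' + a'be'f + a'bde + a'bcef' + acd'e'f'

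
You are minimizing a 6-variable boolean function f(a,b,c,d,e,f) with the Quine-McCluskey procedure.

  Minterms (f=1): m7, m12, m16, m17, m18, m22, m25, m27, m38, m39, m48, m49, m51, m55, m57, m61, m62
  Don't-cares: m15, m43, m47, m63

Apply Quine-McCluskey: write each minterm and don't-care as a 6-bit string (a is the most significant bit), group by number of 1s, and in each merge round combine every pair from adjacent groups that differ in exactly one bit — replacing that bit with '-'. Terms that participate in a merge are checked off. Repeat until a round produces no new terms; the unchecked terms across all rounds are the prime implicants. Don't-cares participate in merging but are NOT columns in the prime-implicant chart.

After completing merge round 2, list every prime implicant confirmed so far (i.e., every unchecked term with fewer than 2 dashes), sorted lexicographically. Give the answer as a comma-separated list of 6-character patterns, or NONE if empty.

001100, 010-10, 0100-0, 0110-1, 10011-, 101-11, 110-11, 1100-1, 111-01, 1111-1, 11111-

Round 0: 000111✓ 001100 001111✓ 010000✓ 010001✓ 010010✓ 010110✓ 011001✓ 011011✓ 100110✓ 100111✓ 101011✓ 101111✓ 110000✓ 110001✓ 110011✓ 110111✓ 111001✓ 111101✓ 111110✓ 111111✓
Round 1: -00111✓ -01111✓ -10000✓ -10001✓ -11001✓ 00-111✓ 01-001✓ 010-10 0100-0 01000-✓ 0110-1 1-0111✓ 1-1111✓ 10-111✓ 10011- 101-11 11-001✓ 11-111✓ 110-11 1100-1 11000-✓ 111-01 1111-1 11111-
Round 2: -0-111 -1-001 -1000- 1--111
PIs = {-0-111, -1-001, -1000-, 001100, 010-10, 0100-0, 0110-1, 1--111, 10011-, 101-11, 110-11, 1100-1, 111-01, 1111-1, 11111-}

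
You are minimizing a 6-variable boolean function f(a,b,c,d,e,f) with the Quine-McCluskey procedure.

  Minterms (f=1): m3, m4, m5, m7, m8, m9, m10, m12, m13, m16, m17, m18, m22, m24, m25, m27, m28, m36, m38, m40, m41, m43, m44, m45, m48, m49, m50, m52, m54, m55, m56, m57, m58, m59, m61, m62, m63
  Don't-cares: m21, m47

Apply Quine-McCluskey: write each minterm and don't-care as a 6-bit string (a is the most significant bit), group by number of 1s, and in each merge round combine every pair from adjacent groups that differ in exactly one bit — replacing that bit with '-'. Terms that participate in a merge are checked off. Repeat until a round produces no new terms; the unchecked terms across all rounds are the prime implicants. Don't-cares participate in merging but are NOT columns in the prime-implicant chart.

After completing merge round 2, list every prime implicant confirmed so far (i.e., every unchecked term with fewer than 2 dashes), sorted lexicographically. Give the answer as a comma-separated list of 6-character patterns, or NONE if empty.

0-0101, 000-11, 0001-1, 0010-0, 010-01

size-2^0 implicants → 000011(✓)  000100(✓)  000101(✓)  000111(✓)  001000(✓)  001001(✓)  001010(✓)  001100(✓)  001101(✓)  010000(✓)  010001(✓)  010010(✓)  010101(✓)  010110(✓)  011000(✓)  011001(✓)  011011(✓)  011100(✓)  100100(✓)  100110(✓)  101000(✓)  101001(✓)  101011(✓)  101100(✓)  101101(✓)  101111(✓)  110000(✓)  110001(✓)  110010(✓)  110100(✓)  110110(✓)  110111(✓)  111000(✓)  111001(✓)  111010(✓)  111011(✓)  111101(✓)  111110(✓)  111111(✓)
size-2^1 implicants → -00100(✓)  -01000(✓)  -01001(✓)  -01100(✓)  -01101(✓)  -10000(✓)  -10001(✓)  -10010(✓)  -10110(✓)  -11000(✓)  -11001(✓)  -11011(✓)  0-0101  0-1000(✓)  0-1001(✓)  0-1100(✓)  00-100(✓)  00-101(✓)  000-11  0001-1  00010-(✓)  001-00(✓)  001-01(✓)  0010-0  00100-(✓)  00110-(✓)  01-000(✓)  01-001(✓)  010-01  010-10(✓)  0100-0(✓)  01000-(✓)  011-00(✓)  0110-1(✓)  01100-(✓)  1-0100(✓)  1-0110(✓)  1-1000(✓)  1-1001(✓)  1-1011(✓)  1-1101(✓)  1-1111(✓)  10-100(✓)  1001-0(✓)  101-00(✓)  101-01(✓)  101-11(✓)  1010-1(✓)  10100-(✓)  1011-1(✓)  10110-(✓)  11-000(✓)  11-001(✓)  11-010(✓)  11-110(✓)  11-111(✓)  110-00(✓)  110-10(✓)  1100-0(✓)  11000-(✓)  1101-0(✓)  11011-(✓)  111-01(✓)  111-10(✓)  111-11(✓)  1110-0(✓)  1110-1(✓)  11100-(✓)  11101-(✓)  1111-1(✓)  11111-(✓)
size-2^2 implicants → --1000(✓)  --1001(✓)  -0-100  -01-00(✓)  -01-01(✓)  -0100-(✓)  -0110-(✓)  -1-000(✓)  -1-001(✓)  -10-10  -100-0  -1000-(✓)  -110-1  -1100-(✓)  0-1-00  0-100-(✓)  00-10-  001-0-(✓)  01-00-(✓)  1-01-0  1-1-01(✓)  1-1-11(✓)  1-10-1(✓)  1-100-(✓)  1-11-1(✓)  101--1(✓)  101-0-(✓)  11--10  11-0-0  11-00-(✓)  11-11-  110--0  111--1(✓)  111-1-  1110--
size-2^3 implicants → --100-  -01-0-  -1-00-  1-1--1
Unchecked terms (primes): --100-, -0-100, -01-0-, -1-00-, -10-10, -100-0, -110-1, 0-0101, 0-1-00, 00-10-, 000-11, 0001-1, 0010-0, 010-01, 1-01-0, 1-1--1, 11--10, 11-0-0, 11-11-, 110--0, 111-1-, 1110--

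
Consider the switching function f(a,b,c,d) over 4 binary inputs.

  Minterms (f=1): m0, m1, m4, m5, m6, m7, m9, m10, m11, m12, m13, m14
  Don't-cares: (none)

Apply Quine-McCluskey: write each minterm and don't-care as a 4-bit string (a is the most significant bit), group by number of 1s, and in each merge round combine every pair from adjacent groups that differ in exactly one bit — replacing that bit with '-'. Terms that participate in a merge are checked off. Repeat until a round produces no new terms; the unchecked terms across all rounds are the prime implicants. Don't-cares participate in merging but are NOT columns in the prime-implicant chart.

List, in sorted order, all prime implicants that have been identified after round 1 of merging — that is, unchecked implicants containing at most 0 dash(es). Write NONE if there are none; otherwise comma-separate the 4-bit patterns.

[col 0] 0000*, 0001*, 0100*, 0101*, 0110*, 0111*, 1001*, 1010*, 1011*, 1100*, 1101*, 1110*
[col 1] -001*, -100*, -101*, -110*, 0-00*, 0-01*, 000-*, 01-0*, 01-1*, 010-*, 011-*, 1-01*, 1-10, 10-1, 101-, 11-0*, 110-*
[col 2] --01, -1-0, -10-, 0-0-, 01--
Prime implicants: --01, -1-0, -10-, 0-0-, 01--, 1-10, 10-1, 101-

NONE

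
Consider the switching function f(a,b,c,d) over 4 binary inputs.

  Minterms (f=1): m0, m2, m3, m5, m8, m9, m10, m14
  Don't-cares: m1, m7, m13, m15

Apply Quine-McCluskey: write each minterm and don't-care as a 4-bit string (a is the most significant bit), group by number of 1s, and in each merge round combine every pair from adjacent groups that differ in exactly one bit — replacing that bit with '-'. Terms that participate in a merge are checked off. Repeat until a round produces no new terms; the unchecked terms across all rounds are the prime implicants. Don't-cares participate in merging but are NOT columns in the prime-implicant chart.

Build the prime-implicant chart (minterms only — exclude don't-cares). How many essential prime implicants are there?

Round 0: 0000✓ 0001✓ 0010✓ 0011✓ 0101✓ 0111✓ 1000✓ 1001✓ 1010✓ 1101✓ 1110✓ 1111✓
Round 1: -000✓ -001✓ -010✓ -101✓ -111✓ 0-01✓ 0-11✓ 00-0✓ 00-1✓ 000-✓ 001-✓ 01-1✓ 1-01✓ 1-10 10-0✓ 100-✓ 11-1✓ 111-
Round 2: --01 -0-0 -00- -1-1 0--1 00--
PIs = {--01, -0-0, -00-, -1-1, 0--1, 00--, 1-10, 111-}
Coverage chart:
  m0: -0-0,-00-,00--
  m2: -0-0,00--
  m3: 0--1,00--
  m5: --01,-1-1,0--1
  m8: -0-0,-00-
  m9: --01,-00-
  m10: -0-0,1-10
  m14: 1-10,111-
(no essential prime implicants)

0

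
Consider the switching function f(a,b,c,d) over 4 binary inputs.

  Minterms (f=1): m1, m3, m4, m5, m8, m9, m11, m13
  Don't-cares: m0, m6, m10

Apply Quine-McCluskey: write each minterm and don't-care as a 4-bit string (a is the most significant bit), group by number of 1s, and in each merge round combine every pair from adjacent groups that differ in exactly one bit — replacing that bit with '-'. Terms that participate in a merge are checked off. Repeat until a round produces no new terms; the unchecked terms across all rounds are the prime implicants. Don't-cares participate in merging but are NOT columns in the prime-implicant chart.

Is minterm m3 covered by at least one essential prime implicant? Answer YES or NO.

size-2^0 implicants → 0000(✓)  0001(✓)  0011(✓)  0100(✓)  0101(✓)  0110(✓)  1000(✓)  1001(✓)  1010(✓)  1011(✓)  1101(✓)
size-2^1 implicants → -000(✓)  -001(✓)  -011(✓)  -101(✓)  0-00(✓)  0-01(✓)  00-1(✓)  000-(✓)  01-0  010-(✓)  1-01(✓)  10-0(✓)  10-1(✓)  100-(✓)  101-(✓)
size-2^2 implicants → --01  -0-1  -00-  0-0-  10--
Unchecked terms (primes): --01, -0-1, -00-, 0-0-, 01-0, 10--
Minterm coverage:
  m1 ⊆ --01,-0-1,-00-,0-0-
  m3 ⊆ -0-1 [E]
  m4 ⊆ 0-0-,01-0
  m5 ⊆ --01,0-0-
  m8 ⊆ -00-,10--
  m9 ⊆ --01,-0-1,-00-,10--
  m11 ⊆ -0-1,10--
  m13 ⊆ --01 [E]
E = {--01, -0-1}

YES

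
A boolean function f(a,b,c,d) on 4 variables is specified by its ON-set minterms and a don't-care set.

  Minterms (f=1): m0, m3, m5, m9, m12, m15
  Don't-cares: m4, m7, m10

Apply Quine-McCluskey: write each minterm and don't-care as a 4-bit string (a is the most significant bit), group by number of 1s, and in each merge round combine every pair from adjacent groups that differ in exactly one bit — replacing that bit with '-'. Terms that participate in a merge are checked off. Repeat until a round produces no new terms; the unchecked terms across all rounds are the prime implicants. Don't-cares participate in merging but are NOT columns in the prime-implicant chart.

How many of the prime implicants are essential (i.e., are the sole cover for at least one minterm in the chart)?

5

Round 0: 0000✓ 0011✓ 0100✓ 0101✓ 0111✓ 1001 1010 1100✓ 1111✓
Round 1: -100 -111 0-00 0-11 01-1 010-
PIs = {-100, -111, 0-00, 0-11, 01-1, 010-, 1001, 1010}
Coverage chart:
  m0: 0-00 ←essential
  m3: 0-11 ←essential
  m5: 01-1,010-
  m9: 1001 ←essential
  m12: -100 ←essential
  m15: -111 ←essential
Essential: -100, -111, 0-00, 0-11, 1001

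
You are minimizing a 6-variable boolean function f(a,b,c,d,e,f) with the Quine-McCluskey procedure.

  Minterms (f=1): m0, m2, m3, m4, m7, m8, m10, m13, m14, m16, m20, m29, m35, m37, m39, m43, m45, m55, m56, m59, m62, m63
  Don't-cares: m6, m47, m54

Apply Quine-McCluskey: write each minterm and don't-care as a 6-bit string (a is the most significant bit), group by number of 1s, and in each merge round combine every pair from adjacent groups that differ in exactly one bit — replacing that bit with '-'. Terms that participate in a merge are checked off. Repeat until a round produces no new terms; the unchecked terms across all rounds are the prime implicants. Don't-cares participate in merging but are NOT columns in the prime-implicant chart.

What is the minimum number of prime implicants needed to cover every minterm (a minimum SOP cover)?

9

Round 0: 000000✓ 000010✓ 000011✓ 000100✓ 000110✓ 000111✓ 001000✓ 001010✓ 001101✓ 001110✓ 010000✓ 010100✓ 011101✓ 100011✓ 100101✓ 100111✓ 101011✓ 101101✓ 101111✓ 110110✓ 110111✓ 111000 111011✓ 111110✓ 111111✓
Round 1: -00011✓ -00111✓ -01101 0-0000✓ 0-0100✓ 0-1101 00-000✓ 00-010✓ 00-110✓ 000-00✓ 000-10✓ 000-11✓ 0000-0✓ 00001-✓ 0001-0✓ 00011-✓ 001-10✓ 0010-0✓ 010-00✓ 1-0111✓ 1-1011✓ 1-1111✓ 10-011✓ 10-101✓ 10-111✓ 100-11✓ 1001-1✓ 101-11✓ 1011-1✓ 11-110✓ 11-111✓ 11011-✓ 111-11✓ 11111-✓
Round 2: -00-11 0-0-00 00--10 00-0-0 000--0 000-1- 1--111 1-1-11 10--11 10-1-1 11-11-
PIs = {-00-11, -01101, 0-0-00, 0-1101, 00--10, 00-0-0, 000--0, 000-1-, 1--111, 1-1-11, 10--11, 10-1-1, 11-11-, 111000}
Coverage chart:
  m0: 0-0-00,00-0-0,000--0
  m2: 00--10,00-0-0,000--0,000-1-
  m3: -00-11,000-1-
  m4: 0-0-00,000--0
  m7: -00-11,000-1-
  m8: 00-0-0 ←essential
  m10: 00--10,00-0-0
  m13: -01101,0-1101
  m14: 00--10 ←essential
  m16: 0-0-00 ←essential
  m20: 0-0-00 ←essential
  m29: 0-1101 ←essential
  m35: -00-11,10--11
  m37: 10-1-1 ←essential
  m39: -00-11,1--111,10--11,10-1-1
  m43: 1-1-11,10--11
  m45: -01101,10-1-1
  m55: 1--111,11-11-
  m56: 111000 ←essential
  m59: 1-1-11 ←essential
  m62: 11-11- ←essential
  m63: 1--111,1-1-11,11-11-
Essential: 0-0-00, 0-1101, 00--10, 00-0-0, 1-1-11, 10-1-1, 11-11-, 111000
Petrick residual → -00-11
Min cover (9 terms): b'c'ef + a'c'e'f' + a'cde'f + a'b'ef' + a'b'd'f' + acef + ab'df + abde + abcd'e'f'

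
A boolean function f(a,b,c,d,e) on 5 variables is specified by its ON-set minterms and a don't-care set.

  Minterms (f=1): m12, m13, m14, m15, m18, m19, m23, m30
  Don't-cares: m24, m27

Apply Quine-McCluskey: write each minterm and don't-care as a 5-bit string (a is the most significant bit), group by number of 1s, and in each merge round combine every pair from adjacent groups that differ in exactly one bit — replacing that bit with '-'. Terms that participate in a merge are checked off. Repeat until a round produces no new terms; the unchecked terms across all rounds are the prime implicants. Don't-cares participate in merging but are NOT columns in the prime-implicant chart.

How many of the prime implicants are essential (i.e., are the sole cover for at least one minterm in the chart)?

4

[col 0] 01100*, 01101*, 01110*, 01111*, 10010*, 10011*, 10111*, 11000, 11011*, 11110*
[col 1] -1110, 011-0*, 011-1*, 0110-*, 0111-*, 1-011, 10-11, 1001-
[col 2] 011--
Prime implicants: -1110, 011--, 1-011, 10-11, 1001-, 11000
PI chart (minterm → PIs covering it):
  12 | 011--  (sole → essential)
  13 | 011--  (sole → essential)
  14 | -1110,011--
  15 | 011--  (sole → essential)
  18 | 1001-  (sole → essential)
  19 | 1-011,10-11,1001-
  23 | 10-11  (sole → essential)
  30 | -1110  (sole → essential)
Essential prime implicants: -1110, 011--, 10-11, 1001-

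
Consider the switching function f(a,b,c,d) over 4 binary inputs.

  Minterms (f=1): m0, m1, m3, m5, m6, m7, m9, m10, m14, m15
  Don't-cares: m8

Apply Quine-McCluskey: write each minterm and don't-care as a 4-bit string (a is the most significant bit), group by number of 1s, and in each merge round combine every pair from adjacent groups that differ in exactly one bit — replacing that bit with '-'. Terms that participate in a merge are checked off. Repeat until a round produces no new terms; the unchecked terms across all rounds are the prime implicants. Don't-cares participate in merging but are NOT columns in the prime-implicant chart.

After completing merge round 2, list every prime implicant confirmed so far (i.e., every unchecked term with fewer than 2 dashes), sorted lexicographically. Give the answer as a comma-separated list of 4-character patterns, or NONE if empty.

1-10, 10-0

size-2^0 implicants → 0000(✓)  0001(✓)  0011(✓)  0101(✓)  0110(✓)  0111(✓)  1000(✓)  1001(✓)  1010(✓)  1110(✓)  1111(✓)
size-2^1 implicants → -000(✓)  -001(✓)  -110(✓)  -111(✓)  0-01(✓)  0-11(✓)  00-1(✓)  000-(✓)  01-1(✓)  011-(✓)  1-10  10-0  100-(✓)  111-(✓)
size-2^2 implicants → -00-  -11-  0--1
Unchecked terms (primes): -00-, -11-, 0--1, 1-10, 10-0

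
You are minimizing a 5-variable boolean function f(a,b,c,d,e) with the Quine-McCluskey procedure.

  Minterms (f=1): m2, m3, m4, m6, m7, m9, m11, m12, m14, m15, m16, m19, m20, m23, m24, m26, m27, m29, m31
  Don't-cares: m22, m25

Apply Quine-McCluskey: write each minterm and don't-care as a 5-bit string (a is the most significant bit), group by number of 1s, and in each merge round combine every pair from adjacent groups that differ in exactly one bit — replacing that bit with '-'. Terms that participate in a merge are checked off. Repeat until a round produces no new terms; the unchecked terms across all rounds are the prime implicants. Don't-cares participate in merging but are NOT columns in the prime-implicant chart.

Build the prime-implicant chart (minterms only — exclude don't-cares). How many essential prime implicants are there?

6

Round 0: 00010✓ 00011✓ 00100✓ 00110✓ 00111✓ 01001✓ 01011✓ 01100✓ 01110✓ 01111✓ 10000✓ 10011✓ 10100✓ 10110✓ 10111✓ 11000✓ 11001✓ 11010✓ 11011✓ 11101✓ 11111✓
Round 1: -0011✓ -0100✓ -0110✓ -0111✓ -1001✓ -1011✓ -1111✓ 0-011✓ 0-100✓ 0-110✓ 0-111✓ 00-10✓ 00-11✓ 0001-✓ 001-0✓ 0011-✓ 01-11✓ 010-1✓ 011-0✓ 0111-✓ 1-000 1-011✓ 1-111✓ 10-00 10-11✓ 101-0✓ 1011-✓ 11-01✓ 11-11✓ 110-0✓ 110-1✓ 1100-✓ 1101-✓ 111-1✓
Round 2: --011✓ --111✓ -0-11✓ -01-0 -011- -1-11✓ -10-1 0--11✓ 0-1-0 0-11- 00-1- 1--11✓ 11--1 110--
Round 3: ---11
PIs = {---11, -01-0, -011-, -10-1, 0-1-0, 0-11-, 00-1-, 1-000, 10-00, 11--1, 110--}
Coverage chart:
  m2: 00-1- ←essential
  m3: ---11,00-1-
  m4: -01-0,0-1-0
  m6: -01-0,-011-,0-1-0,0-11-,00-1-
  m7: ---11,-011-,0-11-,00-1-
  m9: -10-1 ←essential
  m11: ---11,-10-1
  m12: 0-1-0 ←essential
  m14: 0-1-0,0-11-
  m15: ---11,0-11-
  m16: 1-000,10-00
  m19: ---11 ←essential
  m20: -01-0,10-00
  m23: ---11,-011-
  m24: 1-000,110--
  m26: 110-- ←essential
  m27: ---11,-10-1,11--1,110--
  m29: 11--1 ←essential
  m31: ---11,11--1
Essential: ---11, -10-1, 0-1-0, 00-1-, 11--1, 110--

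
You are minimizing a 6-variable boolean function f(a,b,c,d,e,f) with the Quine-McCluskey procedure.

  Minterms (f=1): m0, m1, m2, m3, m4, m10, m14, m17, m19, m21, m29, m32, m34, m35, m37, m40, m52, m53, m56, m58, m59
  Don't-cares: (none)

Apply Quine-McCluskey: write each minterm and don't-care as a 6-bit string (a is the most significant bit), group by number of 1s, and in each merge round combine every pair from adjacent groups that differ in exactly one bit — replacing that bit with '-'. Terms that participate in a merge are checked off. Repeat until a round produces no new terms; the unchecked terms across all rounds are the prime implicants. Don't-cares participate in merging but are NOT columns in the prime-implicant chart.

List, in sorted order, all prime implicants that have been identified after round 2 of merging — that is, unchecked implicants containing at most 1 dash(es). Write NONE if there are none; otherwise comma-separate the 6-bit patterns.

[col 0] 000000*, 000001*, 000010*, 000011*, 000100*, 001010*, 001110*, 010001*, 010011*, 010101*, 011101*, 100000*, 100010*, 100011*, 100101*, 101000*, 110100*, 110101*, 111000*, 111010*, 111011*
[col 1] -00000*, -00010*, -00011*, -10101, 0-0001*, 0-0011*, 00-010, 000-00, 0000-0*, 0000-1*, 00000-*, 00001-*, 001-10, 01-101, 010-01, 0100-1*, 1-0101, 1-1000, 10-000, 1000-0*, 10001-*, 11010-, 1110-0, 11101-
[col 2] -000-0, -0001-, 0-00-1, 0000--
Prime implicants: -000-0, -0001-, -10101, 0-00-1, 00-010, 000-00, 0000--, 001-10, 01-101, 010-01, 1-0101, 1-1000, 10-000, 11010-, 1110-0, 11101-

-10101, 00-010, 000-00, 001-10, 01-101, 010-01, 1-0101, 1-1000, 10-000, 11010-, 1110-0, 11101-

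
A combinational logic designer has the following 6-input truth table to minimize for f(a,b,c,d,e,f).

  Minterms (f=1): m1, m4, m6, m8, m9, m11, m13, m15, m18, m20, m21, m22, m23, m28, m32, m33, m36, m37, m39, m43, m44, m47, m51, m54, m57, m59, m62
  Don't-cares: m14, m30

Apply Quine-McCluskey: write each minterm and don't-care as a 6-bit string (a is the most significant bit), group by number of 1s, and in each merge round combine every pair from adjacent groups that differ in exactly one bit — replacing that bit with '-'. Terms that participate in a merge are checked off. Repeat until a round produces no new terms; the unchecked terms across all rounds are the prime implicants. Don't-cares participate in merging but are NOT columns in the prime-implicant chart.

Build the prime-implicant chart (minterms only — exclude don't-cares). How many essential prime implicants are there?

Round 0: 000001✓ 000100✓ 000110✓ 001000✓ 001001✓ 001011✓ 001101✓ 001110✓ 001111✓ 010010✓ 010100✓ 010101✓ 010110✓ 010111✓ 011100✓ 011110✓ 100000✓ 100001✓ 100100✓ 100101✓ 100111✓ 101011✓ 101100✓ 101111✓ 110011✓ 110110✓ 111001✓ 111011✓ 111110✓
Round 1: -00001 -00100 -01011✓ -01111✓ -10110✓ -11110✓ 0-0100✓ 0-0110✓ 0-1110✓ 00-001 00-110✓ 0001-0✓ 001-01✓ 001-11✓ 0010-1✓ 00100- 0011-1✓ 00111- 01-100✓ 01-110✓ 010-10 0101-0✓ 0101-1✓ 01010-✓ 01011-✓ 0111-0✓ 1-1011 10-100 10-111 100-00✓ 100-01✓ 10000-✓ 1001-1 10010-✓ 101-11✓ 11-011 11-110✓ 1110-1
Round 2: -01-11 -1-110 0--110 0-01-0 001--1 01-1-0 0101-- 100-0-
PIs = {-00001, -00100, -01-11, -1-110, 0--110, 0-01-0, 00-001, 001--1, 00100-, 00111-, 01-1-0, 010-10, 0101--, 1-1011, 10-100, 10-111, 100-0-, 1001-1, 11-011, 1110-1}
Coverage chart:
  m1: -00001,00-001
  m4: -00100,0-01-0
  m6: 0--110,0-01-0
  m8: 00100- ←essential
  m9: 00-001,001--1,00100-
  m11: -01-11,001--1
  m13: 001--1 ←essential
  m15: -01-11,001--1,00111-
  m18: 010-10 ←essential
  m20: 0-01-0,01-1-0,0101--
  m21: 0101-- ←essential
  m22: -1-110,0--110,0-01-0,01-1-0,010-10,0101--
  m23: 0101-- ←essential
  m28: 01-1-0 ←essential
  m32: 100-0- ←essential
  m33: -00001,100-0-
  m36: -00100,10-100,100-0-
  m37: 100-0-,1001-1
  m39: 10-111,1001-1
  m43: -01-11,1-1011
  m44: 10-100 ←essential
  m47: -01-11,10-111
  m51: 11-011 ←essential
  m54: -1-110 ←essential
  m57: 1110-1 ←essential
  m59: 1-1011,11-011,1110-1
  m62: -1-110 ←essential
Essential: -1-110, 001--1, 00100-, 01-1-0, 010-10, 0101--, 10-100, 100-0-, 11-011, 1110-1

10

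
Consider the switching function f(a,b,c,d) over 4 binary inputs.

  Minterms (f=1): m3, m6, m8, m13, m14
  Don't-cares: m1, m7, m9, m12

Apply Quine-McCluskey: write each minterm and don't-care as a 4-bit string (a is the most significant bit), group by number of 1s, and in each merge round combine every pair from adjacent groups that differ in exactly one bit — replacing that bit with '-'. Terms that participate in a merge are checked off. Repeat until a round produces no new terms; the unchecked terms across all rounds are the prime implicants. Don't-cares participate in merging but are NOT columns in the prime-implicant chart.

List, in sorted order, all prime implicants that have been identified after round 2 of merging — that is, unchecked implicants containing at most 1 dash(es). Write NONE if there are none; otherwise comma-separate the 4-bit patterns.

[col 0] 0001*, 0011*, 0110*, 0111*, 1000*, 1001*, 1100*, 1101*, 1110*
[col 1] -001, -110, 0-11, 00-1, 011-, 1-00*, 1-01*, 100-*, 11-0, 110-*
[col 2] 1-0-
Prime implicants: -001, -110, 0-11, 00-1, 011-, 1-0-, 11-0

-001, -110, 0-11, 00-1, 011-, 11-0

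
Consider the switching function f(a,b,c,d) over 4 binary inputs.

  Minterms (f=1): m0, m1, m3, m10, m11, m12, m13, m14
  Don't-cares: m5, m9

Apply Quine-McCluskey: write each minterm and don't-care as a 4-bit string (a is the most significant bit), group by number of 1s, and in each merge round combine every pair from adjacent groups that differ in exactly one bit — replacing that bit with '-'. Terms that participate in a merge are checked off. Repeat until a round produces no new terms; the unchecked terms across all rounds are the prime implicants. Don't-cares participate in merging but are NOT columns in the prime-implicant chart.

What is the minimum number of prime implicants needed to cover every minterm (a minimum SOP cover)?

4

size-2^0 implicants → 0000(✓)  0001(✓)  0011(✓)  0101(✓)  1001(✓)  1010(✓)  1011(✓)  1100(✓)  1101(✓)  1110(✓)
size-2^1 implicants → -001(✓)  -011(✓)  -101(✓)  0-01(✓)  00-1(✓)  000-  1-01(✓)  1-10  10-1(✓)  101-  11-0  110-
size-2^2 implicants → --01  -0-1
Unchecked terms (primes): --01, -0-1, 000-, 1-10, 101-, 11-0, 110-
Minterm coverage:
  m0 ⊆ 000- [E]
  m1 ⊆ --01,-0-1,000-
  m3 ⊆ -0-1 [E]
  m10 ⊆ 1-10,101-
  m11 ⊆ -0-1,101-
  m12 ⊆ 11-0,110-
  m13 ⊆ --01,110-
  m14 ⊆ 1-10,11-0
E = {-0-1, 000-}
Petrick residual → 1-10, 110-
Cover = b'd + a'b'c' + acd' + abc'  |cover|=4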